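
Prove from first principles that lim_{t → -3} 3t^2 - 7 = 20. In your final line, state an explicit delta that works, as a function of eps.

delta = min(1, eps/21)

Fix eps > 0. We want delta > 0 such that 0 < |t + 3| < delta implies |(3t^2 - 7) − 20| < eps.
(3t^2 - 7) − 20 = 3t^2 - 27 = (t + 3)(3t - 9).
So |(3t^2 - 7) − 20| = |t + 3|·|3t - 9|.
Assume first that |t + 3| < 1, so |t| < 4. Then |3t - 9| ≤ 3·4 + 9 = 21.
Hence |(3t^2 - 7) − 20| ≤ 21|t + 3| < eps provided |t + 3| < eps/21.
Choosing delta = min(1, eps/21) ensures both conditions, hence |(3t^2 - 7) − 20| < eps.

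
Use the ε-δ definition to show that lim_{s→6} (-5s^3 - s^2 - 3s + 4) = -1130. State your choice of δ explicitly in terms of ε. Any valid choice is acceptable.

δ = min(1, ε/651)

Let ε > 0 be given. We want δ > 0 such that 0 < |s − 6| < δ implies |(-5s^3 - s^2 - 3s + 4) + 1130| < ε.
(-5s^3 - s^2 - 3s + 4) + 1130 = -5s^3 - s^2 - 3s + 1134 = (s − 6)(-5s^2 - 31s - 189).
So |(-5s^3 - s^2 - 3s + 4) + 1130| = |s − 6|·|-5s^2 - 31s - 189|.
Require δ ≤ 1. Then |s − 6| < 1 gives |s| < 7, and by the triangle inequality |-5s^2 - 31s - 189| ≤ 5·7^2 + 31·7 + 189 = 651.
Hence |(-5s^3 - s^2 - 3s + 4) + 1130| ≤ 651|s − 6| < ε provided |s − 6| < ε/651.
Choosing δ = min(1, ε/651) ensures both conditions, hence |(-5s^3 - s^2 - 3s + 4) + 1130| < ε.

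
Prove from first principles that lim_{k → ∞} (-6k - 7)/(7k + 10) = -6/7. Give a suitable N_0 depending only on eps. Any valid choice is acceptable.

Let eps > 0. For k ≥ 1, |(-6k - 7)/(7k + 10) + 6/7| = |11|/(7(7k + 10)) = 11/(7(7k + 10)).
Since 7k + 10 ≥ 7k for k ≥ 1, this is ≤ 11/(7·7k) = (11/49)/k.
So |(-6k - 7)/(7k + 10) + 6/7| < eps whenever k > (11/49)/eps.
Take N_0 = (11/49)/eps. If k > N_0 then |(-6k - 7)/(7k + 10) + 6/7| ≤ (11/49)/k < eps.

N_0 = (11/49)/eps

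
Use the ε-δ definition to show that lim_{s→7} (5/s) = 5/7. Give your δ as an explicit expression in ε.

Let ε > 0. We seek δ > 0 such that 0 < |s − 7| < δ implies |5/s − (5/7)| < ε.
|5/s − (5/7)| = 5·|7 − s|/(7·|s|) = 5|s − 7|/(7|s|).
Require δ ≤ 7/2 so that |s| > 7 − 7/2 = 7/2, hence 7|s| > 49/2.
Then |5/s − (5/7)| < 5|s − 7|/(49/2), which is < ε when |s − 7| < (49/10)ε.
Take δ = min(7/2, (49/10)ε). Then 0 < |s − 7| < δ gives both |s − 7| < 7/2 and |s − 7| < (49/10)ε, so |5/s − (5/7)| < ε.

δ = min(7/2, (49/10)ε)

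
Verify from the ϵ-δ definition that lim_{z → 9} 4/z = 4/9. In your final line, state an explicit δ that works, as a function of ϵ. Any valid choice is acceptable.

δ = min(9/2, (81/8)ϵ)

Fix ϵ > 0. We seek δ > 0 such that 0 < |z − 9| < δ implies |4/z − (4/9)| < ϵ.
|4/z − (4/9)| = 4·|9 − z|/(9·|z|) = 4|z − 9|/(9|z|).
Require δ ≤ 9/2 so that |z| > 9 − 9/2 = 9/2, hence 9|z| > 81/2.
Then |4/z − (4/9)| < 4|z − 9|/(81/2), which is < ϵ when |z − 9| < (81/8)ϵ.
Take δ = min(9/2, (81/8)ϵ). Then 0 < |z − 9| < δ gives both |z − 9| < 9/2 and |z − 9| < (81/8)ϵ, so |4/z − (4/9)| < ϵ.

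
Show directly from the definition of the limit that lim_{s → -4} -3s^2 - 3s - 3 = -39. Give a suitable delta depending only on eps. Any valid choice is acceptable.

delta = min(2, eps/27)

Let eps > 0 be given. We want delta > 0 such that 0 < |s + 4| < delta implies |(-3s^2 - 3s - 3) + 39| < eps.
(-3s^2 - 3s - 3) + 39 = -3s^2 - 3s + 36 = (s + 4)(-3s + 9).
So |(-3s^2 - 3s - 3) + 39| = |s + 4|·|-3s + 9|.
Require delta ≤ 2. Then |s + 4| < 2 gives |s| < 6, and by the triangle inequality |-3s + 9| ≤ 3·6 + 9 = 27.
Hence |(-3s^2 - 3s - 3) + 39| ≤ 27|s + 4| < eps provided |s + 4| < eps/27.
Take delta = min(2, eps/27). Then 0 < |s + 4| < delta gives both |s + 4| < 2 and |s + 4| < eps/27, so |(-3s^2 - 3s - 3) + 39| < eps.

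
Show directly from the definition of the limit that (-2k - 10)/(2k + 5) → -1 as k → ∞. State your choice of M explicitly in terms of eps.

M = (5/2)/eps

Let eps > 0 be given. For k ≥ 1, |(-2k - 10)/(2k + 5) + 1| = |-10|/(2(2k + 5)) = 10/(2(2k + 5)).
Since 2k + 5 ≥ 2k for k ≥ 1, this is ≤ 10/(2·2k) = (5/2)/k.
So |(-2k - 10)/(2k + 5) + 1| < eps whenever k > (5/2)/eps.
Take M = (5/2)/eps. If k > M then |(-2k - 10)/(2k + 5) + 1| ≤ (5/2)/k < eps.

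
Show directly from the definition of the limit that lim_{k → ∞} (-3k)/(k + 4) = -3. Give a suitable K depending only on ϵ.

Suppose ϵ > 0. For k ≥ 1, |(-3k)/(k + 4) + 3| = |12|/((k + 4)) = 12/((k + 4)).
Since k + 4 ≥ k for k ≥ 1, this is ≤ 12/(k) = 12/k.
So |(-3k)/(k + 4) + 3| < ϵ whenever k > 12/ϵ.
Take K = 12/ϵ. If k > K then |(-3k)/(k + 4) + 3| ≤ 12/k < ϵ.

K = 12/ϵ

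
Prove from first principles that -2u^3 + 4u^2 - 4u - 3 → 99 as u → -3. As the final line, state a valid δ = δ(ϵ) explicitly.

δ = min(1, ϵ/106)

Fix ϵ > 0. We want δ > 0 such that 0 < |u + 3| < δ implies |(-2u^3 + 4u^2 - 4u - 3) − 99| < ϵ.
(-2u^3 + 4u^2 - 4u - 3) − 99 = -2u^3 + 4u^2 - 4u - 102 = (u + 3)(-2u^2 + 10u - 34).
So |(-2u^3 + 4u^2 - 4u - 3) − 99| = |u + 3|·|-2u^2 + 10u - 34|.
Require δ ≤ 1. Then |u + 3| < 1 gives |u| < 4, and by the triangle inequality |-2u^2 + 10u - 34| ≤ 2·4^2 + 10·4 + 34 = 106.
Hence |(-2u^3 + 4u^2 - 4u - 3) − 99| ≤ 106|u + 3| < ϵ provided |u + 3| < ϵ/106.
Choosing δ = min(1, ϵ/106) ensures both conditions, hence |(-2u^3 + 4u^2 - 4u - 3) − 99| < ϵ.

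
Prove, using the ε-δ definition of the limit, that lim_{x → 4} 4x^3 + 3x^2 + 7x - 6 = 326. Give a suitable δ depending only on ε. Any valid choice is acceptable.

δ = min(1, ε/278)

Fix ε > 0. We want δ > 0 such that 0 < |x − 4| < δ implies |(4x^3 + 3x^2 + 7x - 6) − 326| < ε.
(4x^3 + 3x^2 + 7x - 6) − 326 = 4x^3 + 3x^2 + 7x - 332 = (x − 4)(4x^2 + 19x + 83).
So |(4x^3 + 3x^2 + 7x - 6) − 326| = |x − 4|·|4x^2 + 19x + 83|.
Require δ ≤ 1. Then |x − 4| < 1 gives |x| < 5, and by the triangle inequality |4x^2 + 19x + 83| ≤ 4·5^2 + 19·5 + 83 = 278.
Hence |(4x^3 + 3x^2 + 7x - 6) − 326| ≤ 278|x − 4| < ε provided |x − 4| < ε/278.
Take δ = min(1, ε/278). Then 0 < |x − 4| < δ gives both |x − 4| < 1 and |x − 4| < ε/278, so |(4x^3 + 3x^2 + 7x - 6) − 326| < ε.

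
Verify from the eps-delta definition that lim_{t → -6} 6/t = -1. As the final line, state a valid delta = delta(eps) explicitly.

Let eps > 0. We seek delta > 0 such that 0 < |t + 6| < delta implies |6/t + 1| < eps.
|6/t + 1| = 6·|-6 − t|/(6·|t|) = 6|t + 6|/(6|t|).
Restrict delta ≤ 3. Then |t + 6| < 3 gives |t| > 3, so 6|t| > 18.
Then |6/t + 1| < 6|t + 6|/18, which is < eps when |t + 6| < 3eps.
Take delta = min(3, 3eps). Then 0 < |t + 6| < delta gives both |t + 6| < 3 and |t + 6| < 3eps, so |6/t + 1| < eps.

delta = min(3, 3eps)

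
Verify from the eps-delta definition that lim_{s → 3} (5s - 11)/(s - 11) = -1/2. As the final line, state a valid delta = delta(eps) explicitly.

delta = min(4, (8/11)eps)

Fix eps > 0. We want delta > 0 with 0 < |s − 3| < delta ⇒ |(5s - 11)/(s - 11) + 1/2| < eps.
Combining over a common denominator, (5s - 11)/(s - 11) + 1/2 = [(5s - 11)·(-8) − 4·(s - 11)] / [(-8)·(s - 11)] = -44(s − 3) / ((-8)(s - 11)).
So |(5s - 11)/(s - 11) + 1/2| = 44|s − 3| / (8·|s − 11|).
Require delta ≤ 4, so |s − 11| ≥ |-8| − |s − 3| > 8 − 4 = 4.
Hence |(5s - 11)/(s - 11) + 1/2| < 44|s − 3|/(8·4) = (11/8)|s − 3|, which is < eps once |s − 3| < (8/11)eps.
Take delta = min(4, (8/11)eps). Then 0 < |s − 3| < delta forces both bounds, so |(5s - 11)/(s - 11) + 1/2| < eps.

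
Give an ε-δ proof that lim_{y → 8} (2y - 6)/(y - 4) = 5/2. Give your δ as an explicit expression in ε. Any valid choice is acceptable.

Let ε > 0 be given. We want δ > 0 with 0 < |y − 8| < δ ⇒ |(2y - 6)/(y - 4) − (5/2)| < ε.
Combining over a common denominator, (2y - 6)/(y - 4) − (5/2) = [(2y - 6)·4 − 10·(y - 4)] / [4·(y - 4)] = -2(y − 8) / (4(y - 4)).
So |(2y - 6)/(y - 4) − (5/2)| = 2|y − 8| / (4·|y − 4|).
Require δ ≤ 2, so |y − 4| ≥ |4| − |y − 8| > 4 − 2 = 2.
Hence |(2y - 6)/(y - 4) − (5/2)| < 2|y − 8|/(4·2) = (1/4)|y − 8|, which is < ε once |y − 8| < 4ε.
Take δ = min(2, 4ε). Then 0 < |y − 8| < δ forces both bounds, so |(2y - 6)/(y - 4) − (5/2)| < ε.

δ = min(2, 4ε)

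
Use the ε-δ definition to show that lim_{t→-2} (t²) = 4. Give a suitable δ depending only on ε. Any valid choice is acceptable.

δ = min(2, ε/6)

Suppose ε > 0. We seek δ > 0 with 0 < |t + 2| < δ ⇒ |t² − 4| < ε.
Factor: t² − 4 = (t + 2)(t - 2), so |t² − 4| = |t + 2|·|t - 2|.
Impose δ ≤ 2 so that |t| < 4; then |t - 2| ≤ 6.
Hence |t² − 4| ≤ 6|t + 2|, which is < ε once |t + 2| < ε/6.
Take δ = min(2, ε/6). If 0 < |t + 2| < δ then both bounds hold and |t² − 4| ≤ 6|t + 2| < 6·(ε/6) = ε.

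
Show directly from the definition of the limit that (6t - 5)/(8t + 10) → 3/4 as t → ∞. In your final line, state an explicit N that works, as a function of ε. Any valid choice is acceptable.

N = (25/16)/ε

Let ε > 0. We seek N > 0 such that t > N implies |(6t - 5)/(8t + 10) − (3/4)| < ε.
(6t - 5)/(8t + 10) − (3/4) = (8(6t - 5) − 6(8t + 10)) / (8(8t + 10)) = -100/(8(8t + 10)).
For t > 0 we have 8t + 10 > 8t, so |(6t - 5)/(8t + 10) − (3/4)| = 100/(8(8t + 10)) < 100/(8·8t) = (25/16)/t.
Thus |(6t - 5)/(8t + 10) − (3/4)| < ε whenever t > (25/16)/ε.
Take N = (25/16)/ε. If t > N then |(6t - 5)/(8t + 10) − (3/4)| < (25/16)/t < ε.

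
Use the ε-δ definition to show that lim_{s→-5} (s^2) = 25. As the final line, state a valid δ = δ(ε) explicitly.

Let ε > 0 be given. We seek δ > 0 with 0 < |s + 5| < δ ⇒ |s^2 − 25| < ε.
Factor: s^2 − 25 = (s + 5)(s - 5), so |s^2 − 25| = |s + 5|·|s - 5|.
Impose δ ≤ 1 so that |s| < 6; then |s - 5| ≤ 11.
Hence |s^2 − 25| ≤ 11|s + 5|, which is < ε once |s + 5| < ε/11.
Take δ = min(1, ε/11). If 0 < |s + 5| < δ then both bounds hold and |s^2 − 25| ≤ 11|s + 5| < 11·(ε/11) = ε.

δ = min(1, ε/11)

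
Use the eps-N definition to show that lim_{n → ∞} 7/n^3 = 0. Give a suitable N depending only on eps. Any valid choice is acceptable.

N = (7/eps)^{1/3}

Let eps > 0 be given. For n ≥ 1, |7/n^3 − 0| = 7/n^3.
7/n^3 < eps ⇔ n^3 > 7/eps ⇔ n > (7/eps)^{1/3}.
Take N = (7/eps)^{1/3}. Then n > N implies 7/n^3 < eps.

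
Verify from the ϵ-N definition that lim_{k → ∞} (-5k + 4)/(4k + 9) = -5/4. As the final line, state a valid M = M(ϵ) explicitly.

Let ϵ > 0. For k ≥ 1, |(-5k + 4)/(4k + 9) + 5/4| = |61|/(4(4k + 9)) = 61/(4(4k + 9)).
Since 4k + 9 ≥ 4k for k ≥ 1, this is ≤ 61/(4·4k) = (61/16)/k.
So |(-5k + 4)/(4k + 9) + 5/4| < ϵ whenever k > (61/16)/ϵ.
Take M = (61/16)/ϵ. If k > M then |(-5k + 4)/(4k + 9) + 5/4| ≤ (61/16)/k < ϵ.

M = (61/16)/ϵ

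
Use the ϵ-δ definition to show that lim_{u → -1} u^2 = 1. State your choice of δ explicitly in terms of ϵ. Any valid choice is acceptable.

δ = min(1, ϵ/3)

Suppose ϵ > 0. We seek δ > 0 with 0 < |u + 1| < δ ⇒ |u^2 − 1| < ϵ.
Factor: u^2 − 1 = (u + 1)(u - 1), so |u^2 − 1| = |u + 1|·|u - 1|.
Restrict δ ≤ 1. Then |u + 1| < 1 gives |u| < 2, so by the triangle inequality |u - 1| ≤ 2 + 1 = 3.
Hence |u^2 − 1| ≤ 3|u + 1|, which is < ϵ once |u + 1| < ϵ/3.
Take δ = min(1, ϵ/3). If 0 < |u + 1| < δ then both bounds hold and |u^2 − 1| ≤ 3|u + 1| < 3·(ϵ/3) = ϵ.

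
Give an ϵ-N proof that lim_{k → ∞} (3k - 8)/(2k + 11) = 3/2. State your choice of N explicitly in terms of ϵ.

Let ϵ > 0 be given. For k ≥ 1, |(3k - 8)/(2k + 11) − (3/2)| = |-49|/(2(2k + 11)) = 49/(2(2k + 11)).
Since 2k + 11 ≥ 2k for k ≥ 1, this is ≤ 49/(2·2k) = (49/4)/k.
So |(3k - 8)/(2k + 11) − (3/2)| < ϵ whenever k > (49/4)/ϵ.
Take N = (49/4)/ϵ. If k > N then |(3k - 8)/(2k + 11) − (3/2)| ≤ (49/4)/k < ϵ.

N = (49/4)/ϵ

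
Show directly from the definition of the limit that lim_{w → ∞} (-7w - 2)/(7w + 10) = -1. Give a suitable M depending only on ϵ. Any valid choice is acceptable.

Let ϵ > 0 be given. We seek M > 0 such that w > M implies |(-7w - 2)/(7w + 10) + 1| < ϵ.
(-7w - 2)/(7w + 10) + 1 = (7(-7w - 2) − (-7)(7w + 10)) / (7(7w + 10)) = 56/(7(7w + 10)).
For w > 0 we have 7w + 10 > 7w, so |(-7w - 2)/(7w + 10) + 1| = 56/(7(7w + 10)) < 56/(7·7w) = (8/7)/w.
Thus |(-7w - 2)/(7w + 10) + 1| < ϵ whenever w > (8/7)/ϵ.
Take M = (8/7)/ϵ. If w > M then |(-7w - 2)/(7w + 10) + 1| < (8/7)/w < ϵ.

M = (8/7)/ϵ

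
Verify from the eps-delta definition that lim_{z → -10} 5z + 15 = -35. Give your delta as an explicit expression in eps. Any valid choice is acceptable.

Suppose eps > 0. We need delta > 0 so that 0 < |z + 10| < delta implies |(5z + 15) + 35| < eps.
Since (5z + 15) + 35 = 5(z + 10), we have |(5z + 15) + 35| = 5|z + 10|.
So 5|z + 10| < eps exactly when |z + 10| < eps/5.
Take delta = eps/5. If 0 < |z + 10| < delta then |(5z + 15) + 35| = 5|z + 10| < 5·(eps/5) = eps.

delta = eps/5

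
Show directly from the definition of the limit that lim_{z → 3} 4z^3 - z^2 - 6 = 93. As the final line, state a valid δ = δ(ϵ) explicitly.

δ = min(2, ϵ/188)

Suppose ϵ > 0. We want δ > 0 such that 0 < |z − 3| < δ implies |(4z^3 - z^2 - 6) − 93| < ϵ.
(4z^3 - z^2 - 6) − 93 = 4z^3 - z^2 - 99 = (z − 3)(4z^2 + 11z + 33).
So |(4z^3 - z^2 - 6) − 93| = |z − 3|·|4z^2 + 11z + 33|.
Assume first that |z − 3| < 2, so |z| < 5. Then |4z^2 + 11z + 33| ≤ 4·5^2 + 11·5 + 33 = 188.
Hence |(4z^3 - z^2 - 6) − 93| ≤ 188|z − 3| < ϵ provided |z − 3| < ϵ/188.
Take δ = min(2, ϵ/188). Then 0 < |z − 3| < δ gives both |z − 3| < 2 and |z − 3| < ϵ/188, so |(4z^3 - z^2 - 6) − 93| < ϵ.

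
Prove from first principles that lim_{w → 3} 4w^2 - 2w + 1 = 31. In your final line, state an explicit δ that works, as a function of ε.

δ = min(2, ε/30)

Let ε > 0 be given. We want δ > 0 such that 0 < |w − 3| < δ implies |(4w^2 - 2w + 1) − 31| < ε.
(4w^2 - 2w + 1) − 31 = 4w^2 - 2w - 30 = (w − 3)(4w + 10).
So |(4w^2 - 2w + 1) − 31| = |w − 3|·|4w + 10|.
Require δ ≤ 2. Then |w − 3| < 2 gives |w| < 5, and by the triangle inequality |4w + 10| ≤ 4·5 + 10 = 30.
Hence |(4w^2 - 2w + 1) − 31| ≤ 30|w − 3| < ε provided |w − 3| < ε/30.
Choosing δ = min(2, ε/30) ensures both conditions, hence |(4w^2 - 2w + 1) − 31| < ε.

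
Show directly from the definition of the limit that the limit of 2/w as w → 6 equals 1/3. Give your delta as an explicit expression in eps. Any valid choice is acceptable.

delta = min(3, 9eps)

Let eps > 0. We seek delta > 0 such that 0 < |w − 6| < delta implies |2/w − (1/3)| < eps.
|2/w − (1/3)| = 2·|6 − w|/(6·|w|) = 2|w − 6|/(6|w|).
Require delta ≤ 3 so that |w| > 6 − 3 = 3, hence 6|w| > 18.
Then |2/w − (1/3)| < 2|w − 6|/18, which is < eps when |w − 6| < 9eps.
Take delta = min(3, 9eps). Then 0 < |w − 6| < delta gives both |w − 6| < 3 and |w − 6| < 9eps, so |2/w − (1/3)| < eps.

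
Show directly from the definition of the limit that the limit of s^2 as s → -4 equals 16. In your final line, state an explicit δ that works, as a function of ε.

δ = min(1, ε/9)

Suppose ε > 0. We seek δ > 0 with 0 < |s + 4| < δ ⇒ |s^2 − 16| < ε.
Factor: s^2 − 16 = (s + 4)(s - 4), so |s^2 − 16| = |s + 4|·|s - 4|.
Restrict δ ≤ 1. Then |s + 4| < 1 gives |s| < 5, so by the triangle inequality |s - 4| ≤ 5 + 4 = 9.
Hence |s^2 − 16| ≤ 9|s + 4|, which is < ε once |s + 4| < ε/9.
Take δ = min(1, ε/9). If 0 < |s + 4| < δ then both bounds hold and |s^2 − 16| ≤ 9|s + 4| < 9·(ε/9) = ε.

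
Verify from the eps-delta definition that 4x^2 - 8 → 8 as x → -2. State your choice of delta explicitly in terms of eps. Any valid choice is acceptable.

Let eps > 0 be given. We want delta > 0 such that 0 < |x + 2| < delta implies |(4x^2 - 8) − 8| < eps.
(4x^2 - 8) − 8 = 4x^2 - 16 = (x + 2)(4x - 8).
So |(4x^2 - 8) − 8| = |x + 2|·|4x - 8|.
Require delta ≤ 1. Then |x + 2| < 1 gives |x| < 3, and by the triangle inequality |4x - 8| ≤ 4·3 + 8 = 20.
Hence |(4x^2 - 8) − 8| ≤ 20|x + 2| < eps provided |x + 2| < eps/20.
Take delta = min(1, eps/20). Then 0 < |x + 2| < delta gives both |x + 2| < 1 and |x + 2| < eps/20, so |(4x^2 - 8) − 8| < eps.

delta = min(1, eps/20)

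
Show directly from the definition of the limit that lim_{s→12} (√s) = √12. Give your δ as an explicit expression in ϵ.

Suppose ϵ > 0. We want δ > 0 such that 0 < |s − 12| < δ implies |√s − √12| < ϵ.
Rationalise: √s − √12 = (s − 12)/(√s + √12), so |√s − √12| = |s − 12|/(√s + √12).
Restrict δ ≤ 12 so that |s − 12| < 12 forces s > 0, and then √s + √12 > √12.
Hence |√s − √12| < |s − 12|/√12, which is < ϵ once |s − 12| < √12·ϵ.
Take δ = min(12, √12·ϵ). If 0 < |s − 12| < δ then s > 0 and |√s − √12| < |s − 12|/√12 < ϵ.

δ = min(12, √12·ϵ)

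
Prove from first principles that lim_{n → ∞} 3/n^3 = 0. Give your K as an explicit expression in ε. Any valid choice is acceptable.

K = (3/ε)^{1/3}

Let ε > 0. For n ≥ 1, |3/n^3 − 0| = 3/n^3.
3/n^3 < ε ⇔ n^3 > 3/ε ⇔ n > (3/ε)^{1/3}.
Take K = (3/ε)^{1/3}. Then n > K implies 3/n^3 < ε.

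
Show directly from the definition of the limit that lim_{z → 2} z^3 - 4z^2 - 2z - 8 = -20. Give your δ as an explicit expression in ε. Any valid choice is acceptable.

δ = min(1, ε/21)

Fix ε > 0. We want δ > 0 such that 0 < |z − 2| < δ implies |(z^3 - 4z^2 - 2z - 8) + 20| < ε.
(z^3 - 4z^2 - 2z - 8) + 20 = z^3 - 4z^2 - 2z + 12 = (z − 2)(z^2 - 2z - 6).
So |(z^3 - 4z^2 - 2z - 8) + 20| = |z − 2|·|z^2 - 2z - 6|.
Require δ ≤ 1. Then |z − 2| < 1 gives |z| < 3, and by the triangle inequality |z^2 - 2z - 6| ≤ 3^2 + 2·3 + 6 = 21.
Hence |(z^3 - 4z^2 - 2z - 8) + 20| ≤ 21|z − 2| < ε provided |z − 2| < ε/21.
Choosing δ = min(1, ε/21) ensures both conditions, hence |(z^3 - 4z^2 - 2z - 8) + 20| < ε.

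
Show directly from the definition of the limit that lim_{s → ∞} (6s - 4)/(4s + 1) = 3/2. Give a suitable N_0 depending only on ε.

Suppose ε > 0. We seek N_0 > 0 such that s > N_0 implies |(6s - 4)/(4s + 1) − (3/2)| < ε.
(6s - 4)/(4s + 1) − (3/2) = (4(6s - 4) − 6(4s + 1)) / (4(4s + 1)) = -22/(4(4s + 1)).
For s > 0 we have 4s + 1 > 4s, so |(6s - 4)/(4s + 1) − (3/2)| = 22/(4(4s + 1)) < 22/(4·4s) = (11/8)/s.
Thus |(6s - 4)/(4s + 1) − (3/2)| < ε whenever s > (11/8)/ε.
Take N_0 = (11/8)/ε. If s > N_0 then |(6s - 4)/(4s + 1) − (3/2)| < (11/8)/s < ε.

N_0 = (11/8)/ε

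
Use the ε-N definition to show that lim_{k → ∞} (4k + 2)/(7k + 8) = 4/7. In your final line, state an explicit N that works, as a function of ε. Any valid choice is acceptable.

Let ε > 0 be given. For k ≥ 1, |(4k + 2)/(7k + 8) − (4/7)| = |-18|/(7(7k + 8)) = 18/(7(7k + 8)).
Since 7k + 8 ≥ 7k for k ≥ 1, this is ≤ 18/(7·7k) = (18/49)/k.
So |(4k + 2)/(7k + 8) − (4/7)| < ε whenever k > (18/49)/ε.
Take N = (18/49)/ε. If k > N then |(4k + 2)/(7k + 8) − (4/7)| ≤ (18/49)/k < ε.

N = (18/49)/ε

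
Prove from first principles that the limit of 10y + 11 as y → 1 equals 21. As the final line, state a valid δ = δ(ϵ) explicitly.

δ = ϵ/10

Let ϵ > 0 be given. We need δ > 0 so that 0 < |y − 1| < δ implies |(10y + 11) − 21| < ϵ.
|(10y + 11) − 21| = |10y - 10| = 10|y − 1|.
Thus it suffices that |y − 1| < ϵ/10.
Take δ = ϵ/10. If 0 < |y − 1| < δ then |(10y + 11) − 21| = 10|y − 1| < 10·(ϵ/10) = ϵ.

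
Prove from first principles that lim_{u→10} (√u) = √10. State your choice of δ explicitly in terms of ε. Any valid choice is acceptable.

Let ε > 0 be given. We want δ > 0 such that 0 < |u − 10| < δ implies |√u − √10| < ε.
Multiplying by the conjugate, |√u − √10| = |u − 10|/(√u + √10).
Restrict δ ≤ 10 so that |u − 10| < 10 forces u > 0, and then √u + √10 > √10.
Hence |√u − √10| < |u − 10|/√10, which is < ε once |u − 10| < √10·ε.
Take δ = min(10, √10·ε). If 0 < |u − 10| < δ then u > 0 and |√u − √10| < |u − 10|/√10 < ε.

δ = min(10, √10·ε)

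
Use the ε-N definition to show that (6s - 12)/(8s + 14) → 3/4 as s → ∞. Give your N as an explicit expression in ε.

Suppose ε > 0. We seek N > 0 such that s > N implies |(6s - 12)/(8s + 14) − (3/4)| < ε.
(6s - 12)/(8s + 14) − (3/4) = (8(6s - 12) − 6(8s + 14)) / (8(8s + 14)) = -180/(8(8s + 14)).
For s > 0 we have 8s + 14 > 8s, so |(6s - 12)/(8s + 14) − (3/4)| = 180/(8(8s + 14)) < 180/(8·8s) = (45/16)/s.
Thus |(6s - 12)/(8s + 14) − (3/4)| < ε whenever s > (45/16)/ε.
Take N = (45/16)/ε. If s > N then |(6s - 12)/(8s + 14) − (3/4)| < (45/16)/s < ε.

N = (45/16)/ε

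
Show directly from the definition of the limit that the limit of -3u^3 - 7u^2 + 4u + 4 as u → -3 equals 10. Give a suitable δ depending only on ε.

δ = min(2, ε/87)

Suppose ε > 0. We want δ > 0 such that 0 < |u + 3| < δ implies |(-3u^3 - 7u^2 + 4u + 4) − 10| < ε.
(-3u^3 - 7u^2 + 4u + 4) − 10 = -3u^3 - 7u^2 + 4u - 6 = (u + 3)(-3u^2 + 2u - 2).
So |(-3u^3 - 7u^2 + 4u + 4) − 10| = |u + 3|·|-3u^2 + 2u - 2|.
Assume first that |u + 3| < 2, so |u| < 5. Then |-3u^2 + 2u - 2| ≤ 3·5^2 + 2·5 + 2 = 87.
Hence |(-3u^3 - 7u^2 + 4u + 4) − 10| ≤ 87|u + 3| < ε provided |u + 3| < ε/87.
Take δ = min(2, ε/87). Then 0 < |u + 3| < δ gives both |u + 3| < 2 and |u + 3| < ε/87, so |(-3u^3 - 7u^2 + 4u + 4) − 10| < ε.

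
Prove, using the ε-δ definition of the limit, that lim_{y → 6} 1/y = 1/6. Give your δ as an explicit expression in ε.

Let ε > 0 be given. We seek δ > 0 such that 0 < |y − 6| < δ implies |1/y − (1/6)| < ε.
|1/y − (1/6)| = |6 − y|/(6·|y|) = |y − 6|/(6|y|).
Restrict δ ≤ 3. Then |y − 6| < 3 gives |y| > 3, so 6|y| > 18.
Then |1/y − (1/6)| < |y − 6|/18, which is < ε when |y − 6| < 18ε.
Take δ = min(3, 18ε). Then 0 < |y − 6| < δ gives both |y − 6| < 3 and |y − 6| < 18ε, so |1/y − (1/6)| < ε.

δ = min(3, 18ε)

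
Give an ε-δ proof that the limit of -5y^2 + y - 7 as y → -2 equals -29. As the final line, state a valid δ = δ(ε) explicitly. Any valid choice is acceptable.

δ = min(1, ε/26)

Suppose ε > 0. We want δ > 0 such that 0 < |y + 2| < δ implies |(-5y^2 + y - 7) + 29| < ε.
(-5y^2 + y - 7) + 29 = -5y^2 + y + 22 = (y + 2)(-5y + 11).
So |(-5y^2 + y - 7) + 29| = |y + 2|·|-5y + 11|.
Assume first that |y + 2| < 1, so |y| < 3. Then |-5y + 11| ≤ 5·3 + 11 = 26.
Hence |(-5y^2 + y - 7) + 29| ≤ 26|y + 2| < ε provided |y + 2| < ε/26.
Choosing δ = min(1, ε/26) ensures both conditions, hence |(-5y^2 + y - 7) + 29| < ε.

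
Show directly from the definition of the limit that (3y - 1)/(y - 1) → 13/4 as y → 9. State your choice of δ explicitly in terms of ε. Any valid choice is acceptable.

δ = min(4, 16ε)

Fix ε > 0. We want δ > 0 with 0 < |y − 9| < δ ⇒ |(3y - 1)/(y - 1) − (13/4)| < ε.
Combining over a common denominator, (3y - 1)/(y - 1) − (13/4) = [(3y - 1)·8 − 26·(y - 1)] / [8·(y - 1)] = -2(y − 9) / (8(y - 1)).
So |(3y - 1)/(y - 1) − (13/4)| = 2|y − 9| / (8·|y − 1|).
Require δ ≤ 4, so |y − 1| ≥ |8| − |y − 9| > 8 − 4 = 4.
Hence |(3y - 1)/(y - 1) − (13/4)| < 2|y − 9|/(8·4) = (1/16)|y − 9|, which is < ε once |y − 9| < 16ε.
Take δ = min(4, 16ε). Then 0 < |y − 9| < δ forces both bounds, so |(3y - 1)/(y - 1) − (13/4)| < ε.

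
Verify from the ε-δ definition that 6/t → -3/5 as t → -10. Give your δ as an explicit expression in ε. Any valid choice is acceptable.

δ = min(5, (25/3)ε)

Suppose ε > 0. We seek δ > 0 such that 0 < |t + 10| < δ implies |6/t + 3/5| < ε.
|6/t + 3/5| = 6·|-10 − t|/(10·|t|) = 6|t + 10|/(10|t|).
Restrict δ ≤ 5. Then |t + 10| < 5 gives |t| > 5, so 10|t| > 50.
Then |6/t + 3/5| < 6|t + 10|/50, which is < ε when |t + 10| < (25/3)ε.
Take δ = min(5, (25/3)ε). Then 0 < |t + 10| < δ gives both |t + 10| < 5 and |t + 10| < (25/3)ε, so |6/t + 3/5| < ε.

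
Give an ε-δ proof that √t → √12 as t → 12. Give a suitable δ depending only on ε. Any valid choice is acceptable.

δ = min(12, √12·ε)

Fix ε > 0. We want δ > 0 such that 0 < |t − 12| < δ implies |√t − √12| < ε.
Rationalise: √t − √12 = (t − 12)/(√t + √12), so |√t − √12| = |t − 12|/(√t + √12).
Restrict δ ≤ 12 so that |t − 12| < 12 forces t > 0, and then √t + √12 > √12.
Hence |√t − √12| < |t − 12|/√12, which is < ε once |t − 12| < √12·ε.
Take δ = min(12, √12·ε). If 0 < |t − 12| < δ then t > 0 and |√t − √12| < |t − 12|/√12 < ε.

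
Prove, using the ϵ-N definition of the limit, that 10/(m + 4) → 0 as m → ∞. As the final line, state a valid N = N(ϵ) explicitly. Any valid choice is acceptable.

Let ϵ > 0. For m ≥ 1, |10/(m + 4) − 0| = 10/(m + 4) ≤ 10/m.
We need 10/m < ϵ, i.e. m > 10/ϵ.
Take N = 10/ϵ. If m > N then |10/(m + 4)| ≤ 10/m < ϵ.

N = 10/ϵ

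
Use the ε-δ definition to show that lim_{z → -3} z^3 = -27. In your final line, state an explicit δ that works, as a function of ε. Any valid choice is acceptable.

Suppose ε > 0. We seek δ > 0 with 0 < |z + 3| < δ ⇒ |z^3 + 27| < ε.
Factor: z^3 + 27 = (z + 3)(z^2 - 3z + 9), so |z^3 + 27| = |z + 3|·|z^2 - 3z + 9|.
Restrict δ ≤ 1. Then |z + 3| < 1 gives |z| < 4, so by the triangle inequality |z^2 - 3z + 9| ≤ 4^2 + 3·4 + 9 = 37.
Hence |z^3 + 27| ≤ 37|z + 3|, which is < ε once |z + 3| < ε/37.
Take δ = min(1, ε/37). If 0 < |z + 3| < δ then both bounds hold and |z^3 + 27| ≤ 37|z + 3| < 37·(ε/37) = ε.

δ = min(1, ε/37)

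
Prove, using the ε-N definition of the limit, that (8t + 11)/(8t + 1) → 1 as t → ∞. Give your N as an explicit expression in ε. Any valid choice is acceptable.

N = (5/4)/ε

Suppose ε > 0. We seek N > 0 such that t > N implies |(8t + 11)/(8t + 1) − 1| < ε.
(8t + 11)/(8t + 1) − 1 = (8(8t + 11) − 8(8t + 1)) / (8(8t + 1)) = 80/(8(8t + 1)).
For t > 0 we have 8t + 1 > 8t, so |(8t + 11)/(8t + 1) − 1| = 80/(8(8t + 1)) < 80/(8·8t) = (5/4)/t.
Thus |(8t + 11)/(8t + 1) − 1| < ε whenever t > (5/4)/ε.
Take N = (5/4)/ε. If t > N then |(8t + 11)/(8t + 1) − 1| < (5/4)/t < ε.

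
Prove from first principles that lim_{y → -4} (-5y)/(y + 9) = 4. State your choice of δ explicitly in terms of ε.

δ = min(5/2, (5/18)ε)

Let ε > 0 be given. We want δ > 0 with 0 < |y + 4| < δ ⇒ |(-5y)/(y + 9) − 4| < ε.
Combining over a common denominator, (-5y)/(y + 9) − 4 = [(-5y)·5 − 20·(y + 9)] / [5·(y + 9)] = -45(y + 4) / (5(y + 9)).
So |(-5y)/(y + 9) − 4| = 45|y + 4| / (5·|y + 9|).
Restrict δ ≤ 5/2. Then |y + 4| < 5/2 gives |y + 9| = |(y + 4) + 5| ≥ 5 − 5/2 = 5/2.
Hence |(-5y)/(y + 9) − 4| < 45|y + 4|/(5·(5/2)) = (18/5)|y + 4|, which is < ε once |y + 4| < (5/18)ε.
Take δ = min(5/2, (5/18)ε). Then 0 < |y + 4| < δ forces both bounds, so |(-5y)/(y + 9) − 4| < ε.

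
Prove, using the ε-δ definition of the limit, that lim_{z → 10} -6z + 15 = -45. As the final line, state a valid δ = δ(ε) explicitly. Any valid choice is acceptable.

Let ε > 0. We need δ > 0 so that 0 < |z − 10| < δ implies |(-6z + 15) + 45| < ε.
|(-6z + 15) + 45| = |-6z + 60| = 6|z − 10|.
Thus it suffices that |z − 10| < ε/6.
Choosing δ = ε/6 gives |(-6z + 15) + 45| = 6|z − 10| < ε whenever |z − 10| < δ.

δ = ε/6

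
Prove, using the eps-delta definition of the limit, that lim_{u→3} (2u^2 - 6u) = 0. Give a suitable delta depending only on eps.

delta = min(2, eps/10)

Fix eps > 0. We want delta > 0 such that 0 < |u − 3| < delta implies |(2u^2 - 6u)| < eps.
(2u^2 - 6u) = 2u^2 - 6u = (u − 3)(2u).
So |(2u^2 - 6u)| = |u − 3|·|2u|.
Assume first that |u − 3| < 2, so |u| < 5. Then |2u| ≤ 2·5 = 10.
Hence |(2u^2 - 6u)| ≤ 10|u − 3| < eps provided |u − 3| < eps/10.
Choosing delta = min(2, eps/10) ensures both conditions, hence |(2u^2 - 6u)| < eps.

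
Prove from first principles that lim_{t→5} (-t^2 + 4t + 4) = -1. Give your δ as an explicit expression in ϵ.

δ = min(1, ϵ/7)

Suppose ϵ > 0. We want δ > 0 such that 0 < |t − 5| < δ implies |(-t^2 + 4t + 4) + 1| < ϵ.
(-t^2 + 4t + 4) + 1 = -t^2 + 4t + 5 = (t − 5)(-t - 1).
So |(-t^2 + 4t + 4) + 1| = |t − 5|·|-t - 1|.
Require δ ≤ 1. Then |t − 5| < 1 gives |t| < 6, and by the triangle inequality |-t - 1| ≤ 6 + 1 = 7.
Hence |(-t^2 + 4t + 4) + 1| ≤ 7|t − 5| < ϵ provided |t − 5| < ϵ/7.
Take δ = min(1, ϵ/7). Then 0 < |t − 5| < δ gives both |t − 5| < 1 and |t − 5| < ϵ/7, so |(-t^2 + 4t + 4) + 1| < ϵ.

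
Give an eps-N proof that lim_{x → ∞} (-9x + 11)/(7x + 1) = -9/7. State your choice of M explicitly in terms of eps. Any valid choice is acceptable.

Let eps > 0 be given. We seek M > 0 such that x > M implies |(-9x + 11)/(7x + 1) + 9/7| < eps.
(-9x + 11)/(7x + 1) + 9/7 = (7(-9x + 11) − (-9)(7x + 1)) / (7(7x + 1)) = 86/(7(7x + 1)).
For x > 0 we have 7x + 1 > 7x, so |(-9x + 11)/(7x + 1) + 9/7| = 86/(7(7x + 1)) < 86/(7·7x) = (86/49)/x.
Thus |(-9x + 11)/(7x + 1) + 9/7| < eps whenever x > (86/49)/eps.
Take M = (86/49)/eps. If x > M then |(-9x + 11)/(7x + 1) + 9/7| < (86/49)/x < eps.

M = (86/49)/eps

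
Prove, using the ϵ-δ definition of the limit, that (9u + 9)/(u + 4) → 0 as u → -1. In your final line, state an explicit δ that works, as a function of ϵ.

δ = min(3/2, (1/6)ϵ)

Let ϵ > 0 be given. We want δ > 0 with 0 < |u + 1| < δ ⇒ |(9u + 9)/(u + 4) − 0| < ϵ.
Combining over a common denominator, (9u + 9)/(u + 4) − 0 = [(9u + 9)·3 − 0·(u + 4)] / [3·(u + 4)] = 27(u + 1) / (3(u + 4)).
So |(9u + 9)/(u + 4) − 0| = 27|u + 1| / (3·|u + 4|).
Restrict δ ≤ 3/2. Then |u + 1| < 3/2 gives |u + 4| = |(u + 1) + 3| ≥ 3 − 3/2 = 3/2.
Hence |(9u + 9)/(u + 4) − 0| < 27|u + 1|/(3·(3/2)) = 6|u + 1|, which is < ϵ once |u + 1| < (1/6)ϵ.
Take δ = min(3/2, (1/6)ϵ). Then 0 < |u + 1| < δ forces both bounds, so |(9u + 9)/(u + 4) − 0| < ϵ.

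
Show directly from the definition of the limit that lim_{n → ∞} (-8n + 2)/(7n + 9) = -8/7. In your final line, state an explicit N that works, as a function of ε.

N = (86/49)/ε

Let ε > 0. For n ≥ 1, |(-8n + 2)/(7n + 9) + 8/7| = |86|/(7(7n + 9)) = 86/(7(7n + 9)).
Since 7n + 9 ≥ 7n for n ≥ 1, this is ≤ 86/(7·7n) = (86/49)/n.
So |(-8n + 2)/(7n + 9) + 8/7| < ε whenever n > (86/49)/ε.
Take N = (86/49)/ε. If n > N then |(-8n + 2)/(7n + 9) + 8/7| ≤ (86/49)/n < ε.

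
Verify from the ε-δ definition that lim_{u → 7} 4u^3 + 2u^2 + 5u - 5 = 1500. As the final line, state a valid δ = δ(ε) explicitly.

Let ε > 0. We want δ > 0 such that 0 < |u − 7| < δ implies |(4u^3 + 2u^2 + 5u - 5) − 1500| < ε.
(4u^3 + 2u^2 + 5u - 5) − 1500 = 4u^3 + 2u^2 + 5u - 1505 = (u − 7)(4u^2 + 30u + 215).
So |(4u^3 + 2u^2 + 5u - 5) − 1500| = |u − 7|·|4u^2 + 30u + 215|.
Assume first that |u − 7| < 2, so |u| < 9. Then |4u^2 + 30u + 215| ≤ 4·9^2 + 30·9 + 215 = 809.
Hence |(4u^3 + 2u^2 + 5u - 5) − 1500| ≤ 809|u − 7| < ε provided |u − 7| < ε/809.
Choosing δ = min(2, ε/809) ensures both conditions, hence |(4u^3 + 2u^2 + 5u - 5) − 1500| < ε.

δ = min(2, ε/809)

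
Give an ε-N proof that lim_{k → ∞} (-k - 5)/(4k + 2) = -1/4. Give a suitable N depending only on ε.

N = (9/8)/ε

Let ε > 0 be given. For k ≥ 1, |(-k - 5)/(4k + 2) + 1/4| = |-18|/(4(4k + 2)) = 18/(4(4k + 2)).
Since 4k + 2 ≥ 4k for k ≥ 1, this is ≤ 18/(4·4k) = (9/8)/k.
So |(-k - 5)/(4k + 2) + 1/4| < ε whenever k > (9/8)/ε.
Take N = (9/8)/ε. If k > N then |(-k - 5)/(4k + 2) + 1/4| ≤ (9/8)/k < ε.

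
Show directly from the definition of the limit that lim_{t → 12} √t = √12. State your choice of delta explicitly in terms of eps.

Let eps > 0. We want delta > 0 such that 0 < |t − 12| < delta implies |√t − √12| < eps.
Rationalise: √t − √12 = (t − 12)/(√t + √12), so |√t − √12| = |t − 12|/(√t + √12).
Restrict delta ≤ 12 so that |t − 12| < 12 forces t > 0, and then √t + √12 > √12.
Hence |√t − √12| < |t − 12|/√12, which is < eps once |t − 12| < √12·eps.
Take delta = min(12, √12·eps). If 0 < |t − 12| < delta then t > 0 and |√t − √12| < |t − 12|/√12 < eps.

delta = min(12, √12·eps)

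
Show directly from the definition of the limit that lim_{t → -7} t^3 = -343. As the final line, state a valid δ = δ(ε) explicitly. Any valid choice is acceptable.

Suppose ε > 0. We seek δ > 0 with 0 < |t + 7| < δ ⇒ |t^3 + 343| < ε.
Factor: t^3 + 343 = (t + 7)(t^2 - 7t + 49), so |t^3 + 343| = |t + 7|·|t^2 - 7t + 49|.
Impose δ ≤ 1 so that |t| < 8; then |t^2 - 7t + 49| ≤ 169.
Hence |t^3 + 343| ≤ 169|t + 7|, which is < ε once |t + 7| < ε/169.
Take δ = min(1, ε/169). If 0 < |t + 7| < δ then both bounds hold and |t^3 + 343| ≤ 169|t + 7| < 169·(ε/169) = ε.

δ = min(1, ε/169)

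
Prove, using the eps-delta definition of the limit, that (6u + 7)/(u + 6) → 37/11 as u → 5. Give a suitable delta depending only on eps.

delta = min(11/2, (121/58)eps)

Suppose eps > 0. We want delta > 0 with 0 < |u − 5| < delta ⇒ |(6u + 7)/(u + 6) − (37/11)| < eps.
Combining over a common denominator, (6u + 7)/(u + 6) − (37/11) = [(6u + 7)·11 − 37·(u + 6)] / [11·(u + 6)] = 29(u − 5) / (11(u + 6)).
So |(6u + 7)/(u + 6) − (37/11)| = 29|u − 5| / (11·|u + 6|).
Require delta ≤ 11/2, so |u + 6| ≥ |11| − |u − 5| > 11 − 11/2 = 11/2.
Hence |(6u + 7)/(u + 6) − (37/11)| < 29|u − 5|/(11·(11/2)) = (58/121)|u − 5|, which is < eps once |u − 5| < (121/58)eps.
Take delta = min(11/2, (121/58)eps). Then 0 < |u − 5| < delta forces both bounds, so |(6u + 7)/(u + 6) − (37/11)| < eps.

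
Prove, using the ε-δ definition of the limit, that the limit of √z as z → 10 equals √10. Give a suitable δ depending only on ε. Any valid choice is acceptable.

δ = min(10, √10·ε)

Let ε > 0. We want δ > 0 such that 0 < |z − 10| < δ implies |√z − √10| < ε.
Rationalise: √z − √10 = (z − 10)/(√z + √10), so |√z − √10| = |z − 10|/(√z + √10).
Restrict δ ≤ 10 so that |z − 10| < 10 forces z > 0, and then √z + √10 > √10.
Hence |√z − √10| < |z − 10|/√10, which is < ε once |z − 10| < √10·ε.
Take δ = min(10, √10·ε). If 0 < |z − 10| < δ then z > 0 and |√z − √10| < |z − 10|/√10 < ε.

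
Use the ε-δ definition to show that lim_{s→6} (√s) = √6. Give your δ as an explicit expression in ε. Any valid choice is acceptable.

Let ε > 0. We want δ > 0 such that 0 < |s − 6| < δ implies |√s − √6| < ε.
Rationalise: √s − √6 = (s − 6)/(√s + √6), so |√s − √6| = |s − 6|/(√s + √6).
Restrict δ ≤ 6 so that |s − 6| < 6 forces s > 0, and then √s + √6 > √6.
Hence |√s − √6| < |s − 6|/√6, which is < ε once |s − 6| < √6·ε.
Take δ = min(6, √6·ε). If 0 < |s − 6| < δ then s > 0 and |√s − √6| < |s − 6|/√6 < ε.

δ = min(6, √6·ε)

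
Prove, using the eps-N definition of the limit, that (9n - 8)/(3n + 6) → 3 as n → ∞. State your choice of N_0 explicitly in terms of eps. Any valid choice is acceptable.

Fix eps > 0. For n ≥ 1, |(9n - 8)/(3n + 6) − 3| = |-78|/(3(3n + 6)) = 78/(3(3n + 6)).
Since 3n + 6 ≥ 3n for n ≥ 1, this is ≤ 78/(3·3n) = (26/3)/n.
So |(9n - 8)/(3n + 6) − 3| < eps whenever n > (26/3)/eps.
Take N_0 = (26/3)/eps. If n > N_0 then |(9n - 8)/(3n + 6) − 3| ≤ (26/3)/n < eps.

N_0 = (26/3)/eps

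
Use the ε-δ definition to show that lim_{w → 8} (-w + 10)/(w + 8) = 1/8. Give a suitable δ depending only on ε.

δ = min(8, (64/9)ε)

Let ε > 0. We want δ > 0 with 0 < |w − 8| < δ ⇒ |(-w + 10)/(w + 8) − (1/8)| < ε.
Combining over a common denominator, (-w + 10)/(w + 8) − (1/8) = [(-w + 10)·16 − 2·(w + 8)] / [16·(w + 8)] = -18(w − 8) / (16(w + 8)).
So |(-w + 10)/(w + 8) − (1/8)| = 18|w − 8| / (16·|w + 8|).
Restrict δ ≤ 8. Then |w − 8| < 8 gives |w + 8| = |(w − 8) + 16| ≥ 16 − 8 = 8.
Hence |(-w + 10)/(w + 8) − (1/8)| < 18|w − 8|/(16·8) = (9/64)|w − 8|, which is < ε once |w − 8| < (64/9)ε.
Take δ = min(8, (64/9)ε). Then 0 < |w − 8| < δ forces both bounds, so |(-w + 10)/(w + 8) − (1/8)| < ε.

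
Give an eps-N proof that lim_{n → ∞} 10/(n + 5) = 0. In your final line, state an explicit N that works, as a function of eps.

N = 10/eps

Let eps > 0. For n ≥ 1, |10/(n + 5) − 0| = 10/(n + 5) ≤ 10/n.
We need 10/n < eps, i.e. n > 10/eps.
Take N = 10/eps. If n > N then |10/(n + 5)| ≤ 10/n < eps.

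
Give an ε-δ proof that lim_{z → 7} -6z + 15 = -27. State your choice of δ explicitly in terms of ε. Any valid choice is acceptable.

Let ε > 0 be given. We need δ > 0 so that 0 < |z − 7| < δ implies |(-6z + 15) + 27| < ε.
|(-6z + 15) + 27| = |-6z + 42| = 6|z − 7|.
So 6|z − 7| < ε exactly when |z − 7| < ε/6.
Take δ = ε/6. If 0 < |z − 7| < δ then |(-6z + 15) + 27| = 6|z − 7| < 6·(ε/6) = ε.

δ = ε/6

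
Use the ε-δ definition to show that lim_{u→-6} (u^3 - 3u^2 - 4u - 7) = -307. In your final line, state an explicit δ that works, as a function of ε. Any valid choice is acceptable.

Suppose ε > 0. We want δ > 0 such that 0 < |u + 6| < δ implies |(u^3 - 3u^2 - 4u - 7) + 307| < ε.
(u^3 - 3u^2 - 4u - 7) + 307 = u^3 - 3u^2 - 4u + 300 = (u + 6)(u^2 - 9u + 50).
So |(u^3 - 3u^2 - 4u - 7) + 307| = |u + 6|·|u^2 - 9u + 50|.
Require δ ≤ 2. Then |u + 6| < 2 gives |u| < 8, and by the triangle inequality |u^2 - 9u + 50| ≤ 8^2 + 9·8 + 50 = 186.
Hence |(u^3 - 3u^2 - 4u - 7) + 307| ≤ 186|u + 6| < ε provided |u + 6| < ε/186.
Choosing δ = min(2, ε/186) ensures both conditions, hence |(u^3 - 3u^2 - 4u - 7) + 307| < ε.

δ = min(2, ε/186)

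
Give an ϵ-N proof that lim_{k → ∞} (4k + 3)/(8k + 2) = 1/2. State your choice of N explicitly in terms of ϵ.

Fix ϵ > 0. For k ≥ 1, |(4k + 3)/(8k + 2) − (1/2)| = |16|/(8(8k + 2)) = 16/(8(8k + 2)).
Since 8k + 2 ≥ 8k for k ≥ 1, this is ≤ 16/(8·8k) = (1/4)/k.
So |(4k + 3)/(8k + 2) − (1/2)| < ϵ whenever k > (1/4)/ϵ.
Take N = (1/4)/ϵ. If k > N then |(4k + 3)/(8k + 2) − (1/2)| ≤ (1/4)/k < ϵ.

N = (1/4)/ϵ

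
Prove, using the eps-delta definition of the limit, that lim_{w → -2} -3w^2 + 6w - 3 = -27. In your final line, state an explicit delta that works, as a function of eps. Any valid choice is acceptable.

delta = min(1, eps/21)

Fix eps > 0. We want delta > 0 such that 0 < |w + 2| < delta implies |(-3w^2 + 6w - 3) + 27| < eps.
(-3w^2 + 6w - 3) + 27 = -3w^2 + 6w + 24 = (w + 2)(-3w + 12).
So |(-3w^2 + 6w - 3) + 27| = |w + 2|·|-3w + 12|.
Assume first that |w + 2| < 1, so |w| < 3. Then |-3w + 12| ≤ 3·3 + 12 = 21.
Hence |(-3w^2 + 6w - 3) + 27| ≤ 21|w + 2| < eps provided |w + 2| < eps/21.
Choosing delta = min(1, eps/21) ensures both conditions, hence |(-3w^2 + 6w - 3) + 27| < eps.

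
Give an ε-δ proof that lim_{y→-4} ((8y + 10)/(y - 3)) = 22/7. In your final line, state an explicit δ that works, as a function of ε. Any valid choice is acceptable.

δ = min(7/2, (49/68)ε)

Suppose ε > 0. We want δ > 0 with 0 < |y + 4| < δ ⇒ |(8y + 10)/(y - 3) − (22/7)| < ε.
Combining over a common denominator, (8y + 10)/(y - 3) − (22/7) = [(8y + 10)·(-7) − (-22)·(y - 3)] / [(-7)·(y - 3)] = -34(y + 4) / ((-7)(y - 3)).
So |(8y + 10)/(y - 3) − (22/7)| = 34|y + 4| / (7·|y − 3|).
Require δ ≤ 7/2, so |y − 3| ≥ |-7| − |y + 4| > 7 − 7/2 = 7/2.
Hence |(8y + 10)/(y - 3) − (22/7)| < 34|y + 4|/(7·(7/2)) = (68/49)|y + 4|, which is < ε once |y + 4| < (49/68)ε.
Take δ = min(7/2, (49/68)ε). Then 0 < |y + 4| < δ forces both bounds, so |(8y + 10)/(y - 3) − (22/7)| < ε.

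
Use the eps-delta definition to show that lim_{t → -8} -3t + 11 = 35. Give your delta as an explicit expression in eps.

delta = eps/3

Let eps > 0. We need delta > 0 so that 0 < |t + 8| < delta implies |(-3t + 11) − 35| < eps.
|(-3t + 11) − 35| = |-3t - 24| = 3|t + 8|.
Thus it suffices that |t + 8| < eps/3.
Choosing delta = eps/3 gives |(-3t + 11) − 35| = 3|t + 8| < eps whenever |t + 8| < delta.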